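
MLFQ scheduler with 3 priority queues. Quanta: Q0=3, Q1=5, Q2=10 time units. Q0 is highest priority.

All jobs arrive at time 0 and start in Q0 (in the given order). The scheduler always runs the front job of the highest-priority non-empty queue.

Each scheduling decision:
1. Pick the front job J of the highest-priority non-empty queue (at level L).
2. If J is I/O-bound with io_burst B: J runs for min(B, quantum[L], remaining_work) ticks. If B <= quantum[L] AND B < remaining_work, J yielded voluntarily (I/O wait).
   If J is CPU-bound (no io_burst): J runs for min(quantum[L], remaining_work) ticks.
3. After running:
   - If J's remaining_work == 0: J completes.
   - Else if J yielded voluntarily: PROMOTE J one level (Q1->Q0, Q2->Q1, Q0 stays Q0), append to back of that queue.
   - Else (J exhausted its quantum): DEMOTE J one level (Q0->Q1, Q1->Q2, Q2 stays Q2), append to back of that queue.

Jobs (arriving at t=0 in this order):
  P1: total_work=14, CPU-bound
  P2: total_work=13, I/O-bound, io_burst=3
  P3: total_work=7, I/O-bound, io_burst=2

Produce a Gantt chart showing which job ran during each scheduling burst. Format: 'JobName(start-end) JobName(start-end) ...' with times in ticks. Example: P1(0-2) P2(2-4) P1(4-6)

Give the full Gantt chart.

Answer: P1(0-3) P2(3-6) P3(6-8) P2(8-11) P3(11-13) P2(13-16) P3(16-18) P2(18-21) P3(21-22) P2(22-23) P1(23-28) P1(28-34)

Derivation:
t=0-3: P1@Q0 runs 3, rem=11, quantum used, demote→Q1. Q0=[P2,P3] Q1=[P1] Q2=[]
t=3-6: P2@Q0 runs 3, rem=10, I/O yield, promote→Q0. Q0=[P3,P2] Q1=[P1] Q2=[]
t=6-8: P3@Q0 runs 2, rem=5, I/O yield, promote→Q0. Q0=[P2,P3] Q1=[P1] Q2=[]
t=8-11: P2@Q0 runs 3, rem=7, I/O yield, promote→Q0. Q0=[P3,P2] Q1=[P1] Q2=[]
t=11-13: P3@Q0 runs 2, rem=3, I/O yield, promote→Q0. Q0=[P2,P3] Q1=[P1] Q2=[]
t=13-16: P2@Q0 runs 3, rem=4, I/O yield, promote→Q0. Q0=[P3,P2] Q1=[P1] Q2=[]
t=16-18: P3@Q0 runs 2, rem=1, I/O yield, promote→Q0. Q0=[P2,P3] Q1=[P1] Q2=[]
t=18-21: P2@Q0 runs 3, rem=1, I/O yield, promote→Q0. Q0=[P3,P2] Q1=[P1] Q2=[]
t=21-22: P3@Q0 runs 1, rem=0, completes. Q0=[P2] Q1=[P1] Q2=[]
t=22-23: P2@Q0 runs 1, rem=0, completes. Q0=[] Q1=[P1] Q2=[]
t=23-28: P1@Q1 runs 5, rem=6, quantum used, demote→Q2. Q0=[] Q1=[] Q2=[P1]
t=28-34: P1@Q2 runs 6, rem=0, completes. Q0=[] Q1=[] Q2=[]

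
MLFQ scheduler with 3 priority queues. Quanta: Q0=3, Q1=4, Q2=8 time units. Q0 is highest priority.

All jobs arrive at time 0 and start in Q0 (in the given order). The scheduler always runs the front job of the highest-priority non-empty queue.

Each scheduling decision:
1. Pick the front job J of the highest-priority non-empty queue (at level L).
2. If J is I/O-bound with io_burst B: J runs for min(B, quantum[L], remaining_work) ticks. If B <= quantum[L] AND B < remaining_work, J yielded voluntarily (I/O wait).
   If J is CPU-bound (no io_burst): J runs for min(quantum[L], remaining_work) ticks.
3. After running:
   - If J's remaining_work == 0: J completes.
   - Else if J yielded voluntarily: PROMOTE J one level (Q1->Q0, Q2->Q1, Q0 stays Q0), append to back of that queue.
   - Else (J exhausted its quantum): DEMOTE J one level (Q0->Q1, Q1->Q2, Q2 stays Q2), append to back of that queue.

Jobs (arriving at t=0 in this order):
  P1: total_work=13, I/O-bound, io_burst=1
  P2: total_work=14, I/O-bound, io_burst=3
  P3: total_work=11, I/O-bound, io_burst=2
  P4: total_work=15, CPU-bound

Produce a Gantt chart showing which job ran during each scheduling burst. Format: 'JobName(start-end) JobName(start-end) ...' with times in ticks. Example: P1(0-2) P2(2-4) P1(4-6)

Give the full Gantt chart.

Answer: P1(0-1) P2(1-4) P3(4-6) P4(6-9) P1(9-10) P2(10-13) P3(13-15) P1(15-16) P2(16-19) P3(19-21) P1(21-22) P2(22-25) P3(25-27) P1(27-28) P2(28-30) P3(30-32) P1(32-33) P3(33-34) P1(34-35) P1(35-36) P1(36-37) P1(37-38) P1(38-39) P1(39-40) P1(40-41) P4(41-45) P4(45-53)

Derivation:
t=0-1: P1@Q0 runs 1, rem=12, I/O yield, promote→Q0. Q0=[P2,P3,P4,P1] Q1=[] Q2=[]
t=1-4: P2@Q0 runs 3, rem=11, I/O yield, promote→Q0. Q0=[P3,P4,P1,P2] Q1=[] Q2=[]
t=4-6: P3@Q0 runs 2, rem=9, I/O yield, promote→Q0. Q0=[P4,P1,P2,P3] Q1=[] Q2=[]
t=6-9: P4@Q0 runs 3, rem=12, quantum used, demote→Q1. Q0=[P1,P2,P3] Q1=[P4] Q2=[]
t=9-10: P1@Q0 runs 1, rem=11, I/O yield, promote→Q0. Q0=[P2,P3,P1] Q1=[P4] Q2=[]
t=10-13: P2@Q0 runs 3, rem=8, I/O yield, promote→Q0. Q0=[P3,P1,P2] Q1=[P4] Q2=[]
t=13-15: P3@Q0 runs 2, rem=7, I/O yield, promote→Q0. Q0=[P1,P2,P3] Q1=[P4] Q2=[]
t=15-16: P1@Q0 runs 1, rem=10, I/O yield, promote→Q0. Q0=[P2,P3,P1] Q1=[P4] Q2=[]
t=16-19: P2@Q0 runs 3, rem=5, I/O yield, promote→Q0. Q0=[P3,P1,P2] Q1=[P4] Q2=[]
t=19-21: P3@Q0 runs 2, rem=5, I/O yield, promote→Q0. Q0=[P1,P2,P3] Q1=[P4] Q2=[]
t=21-22: P1@Q0 runs 1, rem=9, I/O yield, promote→Q0. Q0=[P2,P3,P1] Q1=[P4] Q2=[]
t=22-25: P2@Q0 runs 3, rem=2, I/O yield, promote→Q0. Q0=[P3,P1,P2] Q1=[P4] Q2=[]
t=25-27: P3@Q0 runs 2, rem=3, I/O yield, promote→Q0. Q0=[P1,P2,P3] Q1=[P4] Q2=[]
t=27-28: P1@Q0 runs 1, rem=8, I/O yield, promote→Q0. Q0=[P2,P3,P1] Q1=[P4] Q2=[]
t=28-30: P2@Q0 runs 2, rem=0, completes. Q0=[P3,P1] Q1=[P4] Q2=[]
t=30-32: P3@Q0 runs 2, rem=1, I/O yield, promote→Q0. Q0=[P1,P3] Q1=[P4] Q2=[]
t=32-33: P1@Q0 runs 1, rem=7, I/O yield, promote→Q0. Q0=[P3,P1] Q1=[P4] Q2=[]
t=33-34: P3@Q0 runs 1, rem=0, completes. Q0=[P1] Q1=[P4] Q2=[]
t=34-35: P1@Q0 runs 1, rem=6, I/O yield, promote→Q0. Q0=[P1] Q1=[P4] Q2=[]
t=35-36: P1@Q0 runs 1, rem=5, I/O yield, promote→Q0. Q0=[P1] Q1=[P4] Q2=[]
t=36-37: P1@Q0 runs 1, rem=4, I/O yield, promote→Q0. Q0=[P1] Q1=[P4] Q2=[]
t=37-38: P1@Q0 runs 1, rem=3, I/O yield, promote→Q0. Q0=[P1] Q1=[P4] Q2=[]
t=38-39: P1@Q0 runs 1, rem=2, I/O yield, promote→Q0. Q0=[P1] Q1=[P4] Q2=[]
t=39-40: P1@Q0 runs 1, rem=1, I/O yield, promote→Q0. Q0=[P1] Q1=[P4] Q2=[]
t=40-41: P1@Q0 runs 1, rem=0, completes. Q0=[] Q1=[P4] Q2=[]
t=41-45: P4@Q1 runs 4, rem=8, quantum used, demote→Q2. Q0=[] Q1=[] Q2=[P4]
t=45-53: P4@Q2 runs 8, rem=0, completes. Q0=[] Q1=[] Q2=[]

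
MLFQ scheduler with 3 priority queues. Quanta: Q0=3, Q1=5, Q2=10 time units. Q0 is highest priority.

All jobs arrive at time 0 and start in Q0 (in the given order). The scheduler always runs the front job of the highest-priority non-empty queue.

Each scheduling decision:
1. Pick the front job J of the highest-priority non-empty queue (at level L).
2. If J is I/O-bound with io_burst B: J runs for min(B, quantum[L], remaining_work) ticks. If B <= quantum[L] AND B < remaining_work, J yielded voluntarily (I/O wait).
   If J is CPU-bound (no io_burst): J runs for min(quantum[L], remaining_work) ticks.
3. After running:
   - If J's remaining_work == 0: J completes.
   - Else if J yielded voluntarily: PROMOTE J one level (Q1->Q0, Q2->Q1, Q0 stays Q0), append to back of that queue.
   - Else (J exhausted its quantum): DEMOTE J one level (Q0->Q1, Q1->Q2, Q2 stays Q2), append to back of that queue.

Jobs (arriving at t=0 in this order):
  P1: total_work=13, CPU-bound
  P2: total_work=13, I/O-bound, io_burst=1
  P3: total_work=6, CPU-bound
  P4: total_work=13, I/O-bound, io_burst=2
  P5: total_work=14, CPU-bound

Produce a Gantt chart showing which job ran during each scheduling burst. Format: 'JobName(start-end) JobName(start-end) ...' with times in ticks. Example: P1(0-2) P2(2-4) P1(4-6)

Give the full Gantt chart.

t=0-3: P1@Q0 runs 3, rem=10, quantum used, demote→Q1. Q0=[P2,P3,P4,P5] Q1=[P1] Q2=[]
t=3-4: P2@Q0 runs 1, rem=12, I/O yield, promote→Q0. Q0=[P3,P4,P5,P2] Q1=[P1] Q2=[]
t=4-7: P3@Q0 runs 3, rem=3, quantum used, demote→Q1. Q0=[P4,P5,P2] Q1=[P1,P3] Q2=[]
t=7-9: P4@Q0 runs 2, rem=11, I/O yield, promote→Q0. Q0=[P5,P2,P4] Q1=[P1,P3] Q2=[]
t=9-12: P5@Q0 runs 3, rem=11, quantum used, demote→Q1. Q0=[P2,P4] Q1=[P1,P3,P5] Q2=[]
t=12-13: P2@Q0 runs 1, rem=11, I/O yield, promote→Q0. Q0=[P4,P2] Q1=[P1,P3,P5] Q2=[]
t=13-15: P4@Q0 runs 2, rem=9, I/O yield, promote→Q0. Q0=[P2,P4] Q1=[P1,P3,P5] Q2=[]
t=15-16: P2@Q0 runs 1, rem=10, I/O yield, promote→Q0. Q0=[P4,P2] Q1=[P1,P3,P5] Q2=[]
t=16-18: P4@Q0 runs 2, rem=7, I/O yield, promote→Q0. Q0=[P2,P4] Q1=[P1,P3,P5] Q2=[]
t=18-19: P2@Q0 runs 1, rem=9, I/O yield, promote→Q0. Q0=[P4,P2] Q1=[P1,P3,P5] Q2=[]
t=19-21: P4@Q0 runs 2, rem=5, I/O yield, promote→Q0. Q0=[P2,P4] Q1=[P1,P3,P5] Q2=[]
t=21-22: P2@Q0 runs 1, rem=8, I/O yield, promote→Q0. Q0=[P4,P2] Q1=[P1,P3,P5] Q2=[]
t=22-24: P4@Q0 runs 2, rem=3, I/O yield, promote→Q0. Q0=[P2,P4] Q1=[P1,P3,P5] Q2=[]
t=24-25: P2@Q0 runs 1, rem=7, I/O yield, promote→Q0. Q0=[P4,P2] Q1=[P1,P3,P5] Q2=[]
t=25-27: P4@Q0 runs 2, rem=1, I/O yield, promote→Q0. Q0=[P2,P4] Q1=[P1,P3,P5] Q2=[]
t=27-28: P2@Q0 runs 1, rem=6, I/O yield, promote→Q0. Q0=[P4,P2] Q1=[P1,P3,P5] Q2=[]
t=28-29: P4@Q0 runs 1, rem=0, completes. Q0=[P2] Q1=[P1,P3,P5] Q2=[]
t=29-30: P2@Q0 runs 1, rem=5, I/O yield, promote→Q0. Q0=[P2] Q1=[P1,P3,P5] Q2=[]
t=30-31: P2@Q0 runs 1, rem=4, I/O yield, promote→Q0. Q0=[P2] Q1=[P1,P3,P5] Q2=[]
t=31-32: P2@Q0 runs 1, rem=3, I/O yield, promote→Q0. Q0=[P2] Q1=[P1,P3,P5] Q2=[]
t=32-33: P2@Q0 runs 1, rem=2, I/O yield, promote→Q0. Q0=[P2] Q1=[P1,P3,P5] Q2=[]
t=33-34: P2@Q0 runs 1, rem=1, I/O yield, promote→Q0. Q0=[P2] Q1=[P1,P3,P5] Q2=[]
t=34-35: P2@Q0 runs 1, rem=0, completes. Q0=[] Q1=[P1,P3,P5] Q2=[]
t=35-40: P1@Q1 runs 5, rem=5, quantum used, demote→Q2. Q0=[] Q1=[P3,P5] Q2=[P1]
t=40-43: P3@Q1 runs 3, rem=0, completes. Q0=[] Q1=[P5] Q2=[P1]
t=43-48: P5@Q1 runs 5, rem=6, quantum used, demote→Q2. Q0=[] Q1=[] Q2=[P1,P5]
t=48-53: P1@Q2 runs 5, rem=0, completes. Q0=[] Q1=[] Q2=[P5]
t=53-59: P5@Q2 runs 6, rem=0, completes. Q0=[] Q1=[] Q2=[]

Answer: P1(0-3) P2(3-4) P3(4-7) P4(7-9) P5(9-12) P2(12-13) P4(13-15) P2(15-16) P4(16-18) P2(18-19) P4(19-21) P2(21-22) P4(22-24) P2(24-25) P4(25-27) P2(27-28) P4(28-29) P2(29-30) P2(30-31) P2(31-32) P2(32-33) P2(33-34) P2(34-35) P1(35-40) P3(40-43) P5(43-48) P1(48-53) P5(53-59)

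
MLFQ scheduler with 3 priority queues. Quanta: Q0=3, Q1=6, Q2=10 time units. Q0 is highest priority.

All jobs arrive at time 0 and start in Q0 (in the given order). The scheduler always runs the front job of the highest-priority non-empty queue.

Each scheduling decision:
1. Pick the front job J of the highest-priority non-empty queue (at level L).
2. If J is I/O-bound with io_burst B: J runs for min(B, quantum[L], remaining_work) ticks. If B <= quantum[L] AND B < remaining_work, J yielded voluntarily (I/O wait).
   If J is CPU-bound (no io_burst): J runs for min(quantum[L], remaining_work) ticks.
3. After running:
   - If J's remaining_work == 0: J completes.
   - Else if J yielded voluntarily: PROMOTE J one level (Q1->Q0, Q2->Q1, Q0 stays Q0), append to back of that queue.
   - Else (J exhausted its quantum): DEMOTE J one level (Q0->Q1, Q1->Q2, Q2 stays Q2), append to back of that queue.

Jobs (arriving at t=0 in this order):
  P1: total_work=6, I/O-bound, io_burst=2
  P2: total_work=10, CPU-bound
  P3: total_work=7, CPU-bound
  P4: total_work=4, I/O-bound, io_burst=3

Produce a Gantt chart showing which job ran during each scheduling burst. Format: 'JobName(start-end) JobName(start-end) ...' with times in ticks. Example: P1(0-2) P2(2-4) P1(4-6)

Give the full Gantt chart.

t=0-2: P1@Q0 runs 2, rem=4, I/O yield, promote→Q0. Q0=[P2,P3,P4,P1] Q1=[] Q2=[]
t=2-5: P2@Q0 runs 3, rem=7, quantum used, demote→Q1. Q0=[P3,P4,P1] Q1=[P2] Q2=[]
t=5-8: P3@Q0 runs 3, rem=4, quantum used, demote→Q1. Q0=[P4,P1] Q1=[P2,P3] Q2=[]
t=8-11: P4@Q0 runs 3, rem=1, I/O yield, promote→Q0. Q0=[P1,P4] Q1=[P2,P3] Q2=[]
t=11-13: P1@Q0 runs 2, rem=2, I/O yield, promote→Q0. Q0=[P4,P1] Q1=[P2,P3] Q2=[]
t=13-14: P4@Q0 runs 1, rem=0, completes. Q0=[P1] Q1=[P2,P3] Q2=[]
t=14-16: P1@Q0 runs 2, rem=0, completes. Q0=[] Q1=[P2,P3] Q2=[]
t=16-22: P2@Q1 runs 6, rem=1, quantum used, demote→Q2. Q0=[] Q1=[P3] Q2=[P2]
t=22-26: P3@Q1 runs 4, rem=0, completes. Q0=[] Q1=[] Q2=[P2]
t=26-27: P2@Q2 runs 1, rem=0, completes. Q0=[] Q1=[] Q2=[]

Answer: P1(0-2) P2(2-5) P3(5-8) P4(8-11) P1(11-13) P4(13-14) P1(14-16) P2(16-22) P3(22-26) P2(26-27)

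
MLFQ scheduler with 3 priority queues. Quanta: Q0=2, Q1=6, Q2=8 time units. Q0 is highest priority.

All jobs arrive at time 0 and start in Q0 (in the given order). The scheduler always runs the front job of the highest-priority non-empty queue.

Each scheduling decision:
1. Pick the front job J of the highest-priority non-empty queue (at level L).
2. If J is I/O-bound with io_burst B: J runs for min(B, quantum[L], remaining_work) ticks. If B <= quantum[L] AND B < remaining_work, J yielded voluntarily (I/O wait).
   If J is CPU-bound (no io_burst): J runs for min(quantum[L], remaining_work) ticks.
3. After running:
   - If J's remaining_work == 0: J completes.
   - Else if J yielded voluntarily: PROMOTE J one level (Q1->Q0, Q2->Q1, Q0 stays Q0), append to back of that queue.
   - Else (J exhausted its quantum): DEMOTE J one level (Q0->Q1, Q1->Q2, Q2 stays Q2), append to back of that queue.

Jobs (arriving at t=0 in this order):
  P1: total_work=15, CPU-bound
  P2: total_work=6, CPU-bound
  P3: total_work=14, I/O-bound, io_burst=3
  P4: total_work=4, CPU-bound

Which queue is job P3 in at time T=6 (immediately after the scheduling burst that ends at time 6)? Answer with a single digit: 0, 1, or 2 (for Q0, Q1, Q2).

t=0-2: P1@Q0 runs 2, rem=13, quantum used, demote→Q1. Q0=[P2,P3,P4] Q1=[P1] Q2=[]
t=2-4: P2@Q0 runs 2, rem=4, quantum used, demote→Q1. Q0=[P3,P4] Q1=[P1,P2] Q2=[]
t=4-6: P3@Q0 runs 2, rem=12, quantum used, demote→Q1. Q0=[P4] Q1=[P1,P2,P3] Q2=[]
t=6-8: P4@Q0 runs 2, rem=2, quantum used, demote→Q1. Q0=[] Q1=[P1,P2,P3,P4] Q2=[]
t=8-14: P1@Q1 runs 6, rem=7, quantum used, demote→Q2. Q0=[] Q1=[P2,P3,P4] Q2=[P1]
t=14-18: P2@Q1 runs 4, rem=0, completes. Q0=[] Q1=[P3,P4] Q2=[P1]
t=18-21: P3@Q1 runs 3, rem=9, I/O yield, promote→Q0. Q0=[P3] Q1=[P4] Q2=[P1]
t=21-23: P3@Q0 runs 2, rem=7, quantum used, demote→Q1. Q0=[] Q1=[P4,P3] Q2=[P1]
t=23-25: P4@Q1 runs 2, rem=0, completes. Q0=[] Q1=[P3] Q2=[P1]
t=25-28: P3@Q1 runs 3, rem=4, I/O yield, promote→Q0. Q0=[P3] Q1=[] Q2=[P1]
t=28-30: P3@Q0 runs 2, rem=2, quantum used, demote→Q1. Q0=[] Q1=[P3] Q2=[P1]
t=30-32: P3@Q1 runs 2, rem=0, completes. Q0=[] Q1=[] Q2=[P1]
t=32-39: P1@Q2 runs 7, rem=0, completes. Q0=[] Q1=[] Q2=[]

Answer: 1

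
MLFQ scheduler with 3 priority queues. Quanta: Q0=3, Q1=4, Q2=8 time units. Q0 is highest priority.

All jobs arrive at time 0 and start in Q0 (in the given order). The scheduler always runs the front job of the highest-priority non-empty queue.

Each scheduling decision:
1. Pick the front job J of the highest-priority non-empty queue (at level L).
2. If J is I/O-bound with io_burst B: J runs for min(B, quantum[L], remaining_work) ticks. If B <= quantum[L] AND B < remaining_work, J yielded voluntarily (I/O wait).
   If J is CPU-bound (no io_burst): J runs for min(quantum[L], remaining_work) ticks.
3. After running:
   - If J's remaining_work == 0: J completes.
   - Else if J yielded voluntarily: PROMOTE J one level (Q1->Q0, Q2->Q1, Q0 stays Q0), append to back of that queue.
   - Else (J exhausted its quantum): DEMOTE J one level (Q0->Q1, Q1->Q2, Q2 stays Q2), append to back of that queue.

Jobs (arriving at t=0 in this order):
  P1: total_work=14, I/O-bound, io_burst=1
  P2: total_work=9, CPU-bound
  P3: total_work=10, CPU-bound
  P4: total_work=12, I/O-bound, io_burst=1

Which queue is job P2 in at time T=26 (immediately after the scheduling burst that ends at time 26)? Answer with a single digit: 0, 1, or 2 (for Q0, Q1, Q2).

Answer: 1

Derivation:
t=0-1: P1@Q0 runs 1, rem=13, I/O yield, promote→Q0. Q0=[P2,P3,P4,P1] Q1=[] Q2=[]
t=1-4: P2@Q0 runs 3, rem=6, quantum used, demote→Q1. Q0=[P3,P4,P1] Q1=[P2] Q2=[]
t=4-7: P3@Q0 runs 3, rem=7, quantum used, demote→Q1. Q0=[P4,P1] Q1=[P2,P3] Q2=[]
t=7-8: P4@Q0 runs 1, rem=11, I/O yield, promote→Q0. Q0=[P1,P4] Q1=[P2,P3] Q2=[]
t=8-9: P1@Q0 runs 1, rem=12, I/O yield, promote→Q0. Q0=[P4,P1] Q1=[P2,P3] Q2=[]
t=9-10: P4@Q0 runs 1, rem=10, I/O yield, promote→Q0. Q0=[P1,P4] Q1=[P2,P3] Q2=[]
t=10-11: P1@Q0 runs 1, rem=11, I/O yield, promote→Q0. Q0=[P4,P1] Q1=[P2,P3] Q2=[]
t=11-12: P4@Q0 runs 1, rem=9, I/O yield, promote→Q0. Q0=[P1,P4] Q1=[P2,P3] Q2=[]
t=12-13: P1@Q0 runs 1, rem=10, I/O yield, promote→Q0. Q0=[P4,P1] Q1=[P2,P3] Q2=[]
t=13-14: P4@Q0 runs 1, rem=8, I/O yield, promote→Q0. Q0=[P1,P4] Q1=[P2,P3] Q2=[]
t=14-15: P1@Q0 runs 1, rem=9, I/O yield, promote→Q0. Q0=[P4,P1] Q1=[P2,P3] Q2=[]
t=15-16: P4@Q0 runs 1, rem=7, I/O yield, promote→Q0. Q0=[P1,P4] Q1=[P2,P3] Q2=[]
t=16-17: P1@Q0 runs 1, rem=8, I/O yield, promote→Q0. Q0=[P4,P1] Q1=[P2,P3] Q2=[]
t=17-18: P4@Q0 runs 1, rem=6, I/O yield, promote→Q0. Q0=[P1,P4] Q1=[P2,P3] Q2=[]
t=18-19: P1@Q0 runs 1, rem=7, I/O yield, promote→Q0. Q0=[P4,P1] Q1=[P2,P3] Q2=[]
t=19-20: P4@Q0 runs 1, rem=5, I/O yield, promote→Q0. Q0=[P1,P4] Q1=[P2,P3] Q2=[]
t=20-21: P1@Q0 runs 1, rem=6, I/O yield, promote→Q0. Q0=[P4,P1] Q1=[P2,P3] Q2=[]
t=21-22: P4@Q0 runs 1, rem=4, I/O yield, promote→Q0. Q0=[P1,P4] Q1=[P2,P3] Q2=[]
t=22-23: P1@Q0 runs 1, rem=5, I/O yield, promote→Q0. Q0=[P4,P1] Q1=[P2,P3] Q2=[]
t=23-24: P4@Q0 runs 1, rem=3, I/O yield, promote→Q0. Q0=[P1,P4] Q1=[P2,P3] Q2=[]
t=24-25: P1@Q0 runs 1, rem=4, I/O yield, promote→Q0. Q0=[P4,P1] Q1=[P2,P3] Q2=[]
t=25-26: P4@Q0 runs 1, rem=2, I/O yield, promote→Q0. Q0=[P1,P4] Q1=[P2,P3] Q2=[]
t=26-27: P1@Q0 runs 1, rem=3, I/O yield, promote→Q0. Q0=[P4,P1] Q1=[P2,P3] Q2=[]
t=27-28: P4@Q0 runs 1, rem=1, I/O yield, promote→Q0. Q0=[P1,P4] Q1=[P2,P3] Q2=[]
t=28-29: P1@Q0 runs 1, rem=2, I/O yield, promote→Q0. Q0=[P4,P1] Q1=[P2,P3] Q2=[]
t=29-30: P4@Q0 runs 1, rem=0, completes. Q0=[P1] Q1=[P2,P3] Q2=[]
t=30-31: P1@Q0 runs 1, rem=1, I/O yield, promote→Q0. Q0=[P1] Q1=[P2,P3] Q2=[]
t=31-32: P1@Q0 runs 1, rem=0, completes. Q0=[] Q1=[P2,P3] Q2=[]
t=32-36: P2@Q1 runs 4, rem=2, quantum used, demote→Q2. Q0=[] Q1=[P3] Q2=[P2]
t=36-40: P3@Q1 runs 4, rem=3, quantum used, demote→Q2. Q0=[] Q1=[] Q2=[P2,P3]
t=40-42: P2@Q2 runs 2, rem=0, completes. Q0=[] Q1=[] Q2=[P3]
t=42-45: P3@Q2 runs 3, rem=0, completes. Q0=[] Q1=[] Q2=[]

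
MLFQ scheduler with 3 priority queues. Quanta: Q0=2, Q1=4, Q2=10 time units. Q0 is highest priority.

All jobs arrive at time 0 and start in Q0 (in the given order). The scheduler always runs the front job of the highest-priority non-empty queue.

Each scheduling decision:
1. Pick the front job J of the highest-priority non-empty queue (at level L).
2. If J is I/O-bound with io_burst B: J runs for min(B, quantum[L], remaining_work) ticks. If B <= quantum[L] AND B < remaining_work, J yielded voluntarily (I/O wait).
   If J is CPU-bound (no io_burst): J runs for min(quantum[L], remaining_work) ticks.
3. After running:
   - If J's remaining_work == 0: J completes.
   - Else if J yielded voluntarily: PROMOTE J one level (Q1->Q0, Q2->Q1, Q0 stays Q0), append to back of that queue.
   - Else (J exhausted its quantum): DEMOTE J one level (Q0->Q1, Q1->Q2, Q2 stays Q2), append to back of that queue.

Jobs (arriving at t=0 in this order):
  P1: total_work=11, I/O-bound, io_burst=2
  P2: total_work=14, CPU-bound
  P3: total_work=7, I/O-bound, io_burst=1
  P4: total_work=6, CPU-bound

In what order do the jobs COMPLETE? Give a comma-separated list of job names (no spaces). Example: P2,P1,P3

t=0-2: P1@Q0 runs 2, rem=9, I/O yield, promote→Q0. Q0=[P2,P3,P4,P1] Q1=[] Q2=[]
t=2-4: P2@Q0 runs 2, rem=12, quantum used, demote→Q1. Q0=[P3,P4,P1] Q1=[P2] Q2=[]
t=4-5: P3@Q0 runs 1, rem=6, I/O yield, promote→Q0. Q0=[P4,P1,P3] Q1=[P2] Q2=[]
t=5-7: P4@Q0 runs 2, rem=4, quantum used, demote→Q1. Q0=[P1,P3] Q1=[P2,P4] Q2=[]
t=7-9: P1@Q0 runs 2, rem=7, I/O yield, promote→Q0. Q0=[P3,P1] Q1=[P2,P4] Q2=[]
t=9-10: P3@Q0 runs 1, rem=5, I/O yield, promote→Q0. Q0=[P1,P3] Q1=[P2,P4] Q2=[]
t=10-12: P1@Q0 runs 2, rem=5, I/O yield, promote→Q0. Q0=[P3,P1] Q1=[P2,P4] Q2=[]
t=12-13: P3@Q0 runs 1, rem=4, I/O yield, promote→Q0. Q0=[P1,P3] Q1=[P2,P4] Q2=[]
t=13-15: P1@Q0 runs 2, rem=3, I/O yield, promote→Q0. Q0=[P3,P1] Q1=[P2,P4] Q2=[]
t=15-16: P3@Q0 runs 1, rem=3, I/O yield, promote→Q0. Q0=[P1,P3] Q1=[P2,P4] Q2=[]
t=16-18: P1@Q0 runs 2, rem=1, I/O yield, promote→Q0. Q0=[P3,P1] Q1=[P2,P4] Q2=[]
t=18-19: P3@Q0 runs 1, rem=2, I/O yield, promote→Q0. Q0=[P1,P3] Q1=[P2,P4] Q2=[]
t=19-20: P1@Q0 runs 1, rem=0, completes. Q0=[P3] Q1=[P2,P4] Q2=[]
t=20-21: P3@Q0 runs 1, rem=1, I/O yield, promote→Q0. Q0=[P3] Q1=[P2,P4] Q2=[]
t=21-22: P3@Q0 runs 1, rem=0, completes. Q0=[] Q1=[P2,P4] Q2=[]
t=22-26: P2@Q1 runs 4, rem=8, quantum used, demote→Q2. Q0=[] Q1=[P4] Q2=[P2]
t=26-30: P4@Q1 runs 4, rem=0, completes. Q0=[] Q1=[] Q2=[P2]
t=30-38: P2@Q2 runs 8, rem=0, completes. Q0=[] Q1=[] Q2=[]

Answer: P1,P3,P4,P2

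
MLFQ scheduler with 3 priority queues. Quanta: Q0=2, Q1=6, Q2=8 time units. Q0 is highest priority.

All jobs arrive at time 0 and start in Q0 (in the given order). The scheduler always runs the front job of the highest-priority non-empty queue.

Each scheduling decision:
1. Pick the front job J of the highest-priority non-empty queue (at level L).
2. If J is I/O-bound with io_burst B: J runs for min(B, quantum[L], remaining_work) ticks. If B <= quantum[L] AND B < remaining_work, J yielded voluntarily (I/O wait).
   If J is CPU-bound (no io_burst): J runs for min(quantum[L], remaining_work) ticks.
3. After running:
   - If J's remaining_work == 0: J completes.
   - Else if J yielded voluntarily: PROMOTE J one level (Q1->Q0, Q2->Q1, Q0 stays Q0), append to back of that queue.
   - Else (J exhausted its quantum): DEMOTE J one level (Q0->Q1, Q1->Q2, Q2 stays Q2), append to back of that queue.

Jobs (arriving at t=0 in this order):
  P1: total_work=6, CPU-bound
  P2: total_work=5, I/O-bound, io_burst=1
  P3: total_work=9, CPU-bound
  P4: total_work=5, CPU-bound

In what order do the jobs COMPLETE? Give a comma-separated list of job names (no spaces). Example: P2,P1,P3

Answer: P2,P1,P4,P3

Derivation:
t=0-2: P1@Q0 runs 2, rem=4, quantum used, demote→Q1. Q0=[P2,P3,P4] Q1=[P1] Q2=[]
t=2-3: P2@Q0 runs 1, rem=4, I/O yield, promote→Q0. Q0=[P3,P4,P2] Q1=[P1] Q2=[]
t=3-5: P3@Q0 runs 2, rem=7, quantum used, demote→Q1. Q0=[P4,P2] Q1=[P1,P3] Q2=[]
t=5-7: P4@Q0 runs 2, rem=3, quantum used, demote→Q1. Q0=[P2] Q1=[P1,P3,P4] Q2=[]
t=7-8: P2@Q0 runs 1, rem=3, I/O yield, promote→Q0. Q0=[P2] Q1=[P1,P3,P4] Q2=[]
t=8-9: P2@Q0 runs 1, rem=2, I/O yield, promote→Q0. Q0=[P2] Q1=[P1,P3,P4] Q2=[]
t=9-10: P2@Q0 runs 1, rem=1, I/O yield, promote→Q0. Q0=[P2] Q1=[P1,P3,P4] Q2=[]
t=10-11: P2@Q0 runs 1, rem=0, completes. Q0=[] Q1=[P1,P3,P4] Q2=[]
t=11-15: P1@Q1 runs 4, rem=0, completes. Q0=[] Q1=[P3,P4] Q2=[]
t=15-21: P3@Q1 runs 6, rem=1, quantum used, demote→Q2. Q0=[] Q1=[P4] Q2=[P3]
t=21-24: P4@Q1 runs 3, rem=0, completes. Q0=[] Q1=[] Q2=[P3]
t=24-25: P3@Q2 runs 1, rem=0, completes. Q0=[] Q1=[] Q2=[]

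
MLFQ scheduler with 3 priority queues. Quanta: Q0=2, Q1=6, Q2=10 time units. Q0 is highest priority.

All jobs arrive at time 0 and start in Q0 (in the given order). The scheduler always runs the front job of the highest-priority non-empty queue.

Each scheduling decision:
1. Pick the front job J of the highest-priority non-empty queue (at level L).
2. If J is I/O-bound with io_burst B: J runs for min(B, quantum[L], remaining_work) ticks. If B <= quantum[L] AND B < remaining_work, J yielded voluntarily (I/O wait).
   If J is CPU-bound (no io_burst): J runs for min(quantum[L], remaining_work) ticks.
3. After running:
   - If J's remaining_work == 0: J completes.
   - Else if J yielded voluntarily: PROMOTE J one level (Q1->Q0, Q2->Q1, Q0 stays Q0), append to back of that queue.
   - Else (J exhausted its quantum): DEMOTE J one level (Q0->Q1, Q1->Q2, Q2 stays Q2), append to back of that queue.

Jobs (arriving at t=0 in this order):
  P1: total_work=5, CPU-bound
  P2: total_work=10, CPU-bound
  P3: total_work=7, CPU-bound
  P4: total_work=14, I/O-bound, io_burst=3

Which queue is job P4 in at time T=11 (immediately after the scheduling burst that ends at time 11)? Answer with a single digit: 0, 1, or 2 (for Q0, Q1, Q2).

t=0-2: P1@Q0 runs 2, rem=3, quantum used, demote→Q1. Q0=[P2,P3,P4] Q1=[P1] Q2=[]
t=2-4: P2@Q0 runs 2, rem=8, quantum used, demote→Q1. Q0=[P3,P4] Q1=[P1,P2] Q2=[]
t=4-6: P3@Q0 runs 2, rem=5, quantum used, demote→Q1. Q0=[P4] Q1=[P1,P2,P3] Q2=[]
t=6-8: P4@Q0 runs 2, rem=12, quantum used, demote→Q1. Q0=[] Q1=[P1,P2,P3,P4] Q2=[]
t=8-11: P1@Q1 runs 3, rem=0, completes. Q0=[] Q1=[P2,P3,P4] Q2=[]
t=11-17: P2@Q1 runs 6, rem=2, quantum used, demote→Q2. Q0=[] Q1=[P3,P4] Q2=[P2]
t=17-22: P3@Q1 runs 5, rem=0, completes. Q0=[] Q1=[P4] Q2=[P2]
t=22-25: P4@Q1 runs 3, rem=9, I/O yield, promote→Q0. Q0=[P4] Q1=[] Q2=[P2]
t=25-27: P4@Q0 runs 2, rem=7, quantum used, demote→Q1. Q0=[] Q1=[P4] Q2=[P2]
t=27-30: P4@Q1 runs 3, rem=4, I/O yield, promote→Q0. Q0=[P4] Q1=[] Q2=[P2]
t=30-32: P4@Q0 runs 2, rem=2, quantum used, demote→Q1. Q0=[] Q1=[P4] Q2=[P2]
t=32-34: P4@Q1 runs 2, rem=0, completes. Q0=[] Q1=[] Q2=[P2]
t=34-36: P2@Q2 runs 2, rem=0, completes. Q0=[] Q1=[] Q2=[]

Answer: 1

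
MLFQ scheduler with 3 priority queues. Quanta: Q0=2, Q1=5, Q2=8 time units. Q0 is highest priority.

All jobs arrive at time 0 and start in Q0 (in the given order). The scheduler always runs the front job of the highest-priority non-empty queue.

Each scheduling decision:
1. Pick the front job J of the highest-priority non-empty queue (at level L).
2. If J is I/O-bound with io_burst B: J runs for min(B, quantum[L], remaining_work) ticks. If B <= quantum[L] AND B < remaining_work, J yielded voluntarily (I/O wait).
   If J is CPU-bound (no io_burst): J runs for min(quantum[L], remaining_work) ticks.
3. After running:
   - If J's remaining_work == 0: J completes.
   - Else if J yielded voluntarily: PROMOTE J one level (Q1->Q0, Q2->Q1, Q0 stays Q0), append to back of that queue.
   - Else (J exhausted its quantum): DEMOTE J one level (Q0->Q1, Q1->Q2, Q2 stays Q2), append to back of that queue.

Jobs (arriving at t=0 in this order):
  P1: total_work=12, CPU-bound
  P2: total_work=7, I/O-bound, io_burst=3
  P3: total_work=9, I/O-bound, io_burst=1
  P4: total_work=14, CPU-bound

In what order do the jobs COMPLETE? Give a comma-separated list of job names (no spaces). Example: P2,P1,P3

Answer: P3,P2,P1,P4

Derivation:
t=0-2: P1@Q0 runs 2, rem=10, quantum used, demote→Q1. Q0=[P2,P3,P4] Q1=[P1] Q2=[]
t=2-4: P2@Q0 runs 2, rem=5, quantum used, demote→Q1. Q0=[P3,P4] Q1=[P1,P2] Q2=[]
t=4-5: P3@Q0 runs 1, rem=8, I/O yield, promote→Q0. Q0=[P4,P3] Q1=[P1,P2] Q2=[]
t=5-7: P4@Q0 runs 2, rem=12, quantum used, demote→Q1. Q0=[P3] Q1=[P1,P2,P4] Q2=[]
t=7-8: P3@Q0 runs 1, rem=7, I/O yield, promote→Q0. Q0=[P3] Q1=[P1,P2,P4] Q2=[]
t=8-9: P3@Q0 runs 1, rem=6, I/O yield, promote→Q0. Q0=[P3] Q1=[P1,P2,P4] Q2=[]
t=9-10: P3@Q0 runs 1, rem=5, I/O yield, promote→Q0. Q0=[P3] Q1=[P1,P2,P4] Q2=[]
t=10-11: P3@Q0 runs 1, rem=4, I/O yield, promote→Q0. Q0=[P3] Q1=[P1,P2,P4] Q2=[]
t=11-12: P3@Q0 runs 1, rem=3, I/O yield, promote→Q0. Q0=[P3] Q1=[P1,P2,P4] Q2=[]
t=12-13: P3@Q0 runs 1, rem=2, I/O yield, promote→Q0. Q0=[P3] Q1=[P1,P2,P4] Q2=[]
t=13-14: P3@Q0 runs 1, rem=1, I/O yield, promote→Q0. Q0=[P3] Q1=[P1,P2,P4] Q2=[]
t=14-15: P3@Q0 runs 1, rem=0, completes. Q0=[] Q1=[P1,P2,P4] Q2=[]
t=15-20: P1@Q1 runs 5, rem=5, quantum used, demote→Q2. Q0=[] Q1=[P2,P4] Q2=[P1]
t=20-23: P2@Q1 runs 3, rem=2, I/O yield, promote→Q0. Q0=[P2] Q1=[P4] Q2=[P1]
t=23-25: P2@Q0 runs 2, rem=0, completes. Q0=[] Q1=[P4] Q2=[P1]
t=25-30: P4@Q1 runs 5, rem=7, quantum used, demote→Q2. Q0=[] Q1=[] Q2=[P1,P4]
t=30-35: P1@Q2 runs 5, rem=0, completes. Q0=[] Q1=[] Q2=[P4]
t=35-42: P4@Q2 runs 7, rem=0, completes. Q0=[] Q1=[] Q2=[]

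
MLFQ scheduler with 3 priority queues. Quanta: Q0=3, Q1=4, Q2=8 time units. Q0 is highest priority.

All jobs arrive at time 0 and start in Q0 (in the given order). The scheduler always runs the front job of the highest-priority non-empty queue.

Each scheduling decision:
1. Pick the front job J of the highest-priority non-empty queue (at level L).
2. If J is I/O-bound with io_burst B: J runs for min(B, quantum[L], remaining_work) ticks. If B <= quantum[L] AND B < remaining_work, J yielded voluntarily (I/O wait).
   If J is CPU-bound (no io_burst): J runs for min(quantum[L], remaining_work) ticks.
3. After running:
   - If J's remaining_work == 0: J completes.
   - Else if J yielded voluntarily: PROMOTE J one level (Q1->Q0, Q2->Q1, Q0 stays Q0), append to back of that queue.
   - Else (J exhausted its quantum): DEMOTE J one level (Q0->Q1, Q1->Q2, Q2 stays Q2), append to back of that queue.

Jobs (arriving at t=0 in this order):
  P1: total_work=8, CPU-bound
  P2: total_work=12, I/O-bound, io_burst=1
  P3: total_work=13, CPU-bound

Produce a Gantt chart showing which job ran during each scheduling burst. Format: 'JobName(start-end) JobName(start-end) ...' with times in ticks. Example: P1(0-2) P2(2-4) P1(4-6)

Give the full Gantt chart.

Answer: P1(0-3) P2(3-4) P3(4-7) P2(7-8) P2(8-9) P2(9-10) P2(10-11) P2(11-12) P2(12-13) P2(13-14) P2(14-15) P2(15-16) P2(16-17) P2(17-18) P1(18-22) P3(22-26) P1(26-27) P3(27-33)

Derivation:
t=0-3: P1@Q0 runs 3, rem=5, quantum used, demote→Q1. Q0=[P2,P3] Q1=[P1] Q2=[]
t=3-4: P2@Q0 runs 1, rem=11, I/O yield, promote→Q0. Q0=[P3,P2] Q1=[P1] Q2=[]
t=4-7: P3@Q0 runs 3, rem=10, quantum used, demote→Q1. Q0=[P2] Q1=[P1,P3] Q2=[]
t=7-8: P2@Q0 runs 1, rem=10, I/O yield, promote→Q0. Q0=[P2] Q1=[P1,P3] Q2=[]
t=8-9: P2@Q0 runs 1, rem=9, I/O yield, promote→Q0. Q0=[P2] Q1=[P1,P3] Q2=[]
t=9-10: P2@Q0 runs 1, rem=8, I/O yield, promote→Q0. Q0=[P2] Q1=[P1,P3] Q2=[]
t=10-11: P2@Q0 runs 1, rem=7, I/O yield, promote→Q0. Q0=[P2] Q1=[P1,P3] Q2=[]
t=11-12: P2@Q0 runs 1, rem=6, I/O yield, promote→Q0. Q0=[P2] Q1=[P1,P3] Q2=[]
t=12-13: P2@Q0 runs 1, rem=5, I/O yield, promote→Q0. Q0=[P2] Q1=[P1,P3] Q2=[]
t=13-14: P2@Q0 runs 1, rem=4, I/O yield, promote→Q0. Q0=[P2] Q1=[P1,P3] Q2=[]
t=14-15: P2@Q0 runs 1, rem=3, I/O yield, promote→Q0. Q0=[P2] Q1=[P1,P3] Q2=[]
t=15-16: P2@Q0 runs 1, rem=2, I/O yield, promote→Q0. Q0=[P2] Q1=[P1,P3] Q2=[]
t=16-17: P2@Q0 runs 1, rem=1, I/O yield, promote→Q0. Q0=[P2] Q1=[P1,P3] Q2=[]
t=17-18: P2@Q0 runs 1, rem=0, completes. Q0=[] Q1=[P1,P3] Q2=[]
t=18-22: P1@Q1 runs 4, rem=1, quantum used, demote→Q2. Q0=[] Q1=[P3] Q2=[P1]
t=22-26: P3@Q1 runs 4, rem=6, quantum used, demote→Q2. Q0=[] Q1=[] Q2=[P1,P3]
t=26-27: P1@Q2 runs 1, rem=0, completes. Q0=[] Q1=[] Q2=[P3]
t=27-33: P3@Q2 runs 6, rem=0, completes. Q0=[] Q1=[] Q2=[]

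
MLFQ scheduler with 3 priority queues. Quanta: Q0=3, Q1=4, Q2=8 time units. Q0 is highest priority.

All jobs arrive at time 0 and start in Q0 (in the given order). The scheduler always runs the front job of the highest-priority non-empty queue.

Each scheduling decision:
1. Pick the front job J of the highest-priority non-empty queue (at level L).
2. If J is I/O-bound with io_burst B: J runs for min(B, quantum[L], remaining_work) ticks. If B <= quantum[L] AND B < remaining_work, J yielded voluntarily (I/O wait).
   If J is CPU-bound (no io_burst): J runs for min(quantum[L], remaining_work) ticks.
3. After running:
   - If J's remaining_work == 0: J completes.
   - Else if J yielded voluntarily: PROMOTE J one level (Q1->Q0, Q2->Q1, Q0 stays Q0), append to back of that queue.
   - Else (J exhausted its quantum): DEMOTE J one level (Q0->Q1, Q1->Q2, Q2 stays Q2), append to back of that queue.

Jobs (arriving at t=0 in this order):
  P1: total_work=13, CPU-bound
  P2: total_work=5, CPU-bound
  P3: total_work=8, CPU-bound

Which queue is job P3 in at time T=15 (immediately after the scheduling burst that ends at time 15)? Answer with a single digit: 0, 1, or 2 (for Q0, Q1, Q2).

Answer: 1

Derivation:
t=0-3: P1@Q0 runs 3, rem=10, quantum used, demote→Q1. Q0=[P2,P3] Q1=[P1] Q2=[]
t=3-6: P2@Q0 runs 3, rem=2, quantum used, demote→Q1. Q0=[P3] Q1=[P1,P2] Q2=[]
t=6-9: P3@Q0 runs 3, rem=5, quantum used, demote→Q1. Q0=[] Q1=[P1,P2,P3] Q2=[]
t=9-13: P1@Q1 runs 4, rem=6, quantum used, demote→Q2. Q0=[] Q1=[P2,P3] Q2=[P1]
t=13-15: P2@Q1 runs 2, rem=0, completes. Q0=[] Q1=[P3] Q2=[P1]
t=15-19: P3@Q1 runs 4, rem=1, quantum used, demote→Q2. Q0=[] Q1=[] Q2=[P1,P3]
t=19-25: P1@Q2 runs 6, rem=0, completes. Q0=[] Q1=[] Q2=[P3]
t=25-26: P3@Q2 runs 1, rem=0, completes. Q0=[] Q1=[] Q2=[]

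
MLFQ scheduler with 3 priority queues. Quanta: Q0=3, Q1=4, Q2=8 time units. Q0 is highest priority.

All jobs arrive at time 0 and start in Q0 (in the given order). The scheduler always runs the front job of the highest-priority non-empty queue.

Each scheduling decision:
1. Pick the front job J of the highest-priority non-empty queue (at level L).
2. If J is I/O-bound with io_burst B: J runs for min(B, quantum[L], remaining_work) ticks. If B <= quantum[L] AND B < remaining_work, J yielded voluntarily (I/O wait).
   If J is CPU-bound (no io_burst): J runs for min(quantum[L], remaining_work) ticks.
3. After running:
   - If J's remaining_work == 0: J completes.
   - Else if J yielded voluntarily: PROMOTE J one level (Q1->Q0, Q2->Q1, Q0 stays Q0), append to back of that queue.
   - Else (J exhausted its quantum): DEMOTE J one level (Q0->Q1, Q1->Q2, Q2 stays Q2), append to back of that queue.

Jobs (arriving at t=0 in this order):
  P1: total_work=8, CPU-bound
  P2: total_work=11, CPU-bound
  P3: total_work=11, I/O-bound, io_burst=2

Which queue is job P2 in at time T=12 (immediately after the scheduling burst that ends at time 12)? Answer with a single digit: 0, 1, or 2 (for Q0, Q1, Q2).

t=0-3: P1@Q0 runs 3, rem=5, quantum used, demote→Q1. Q0=[P2,P3] Q1=[P1] Q2=[]
t=3-6: P2@Q0 runs 3, rem=8, quantum used, demote→Q1. Q0=[P3] Q1=[P1,P2] Q2=[]
t=6-8: P3@Q0 runs 2, rem=9, I/O yield, promote→Q0. Q0=[P3] Q1=[P1,P2] Q2=[]
t=8-10: P3@Q0 runs 2, rem=7, I/O yield, promote→Q0. Q0=[P3] Q1=[P1,P2] Q2=[]
t=10-12: P3@Q0 runs 2, rem=5, I/O yield, promote→Q0. Q0=[P3] Q1=[P1,P2] Q2=[]
t=12-14: P3@Q0 runs 2, rem=3, I/O yield, promote→Q0. Q0=[P3] Q1=[P1,P2] Q2=[]
t=14-16: P3@Q0 runs 2, rem=1, I/O yield, promote→Q0. Q0=[P3] Q1=[P1,P2] Q2=[]
t=16-17: P3@Q0 runs 1, rem=0, completes. Q0=[] Q1=[P1,P2] Q2=[]
t=17-21: P1@Q1 runs 4, rem=1, quantum used, demote→Q2. Q0=[] Q1=[P2] Q2=[P1]
t=21-25: P2@Q1 runs 4, rem=4, quantum used, demote→Q2. Q0=[] Q1=[] Q2=[P1,P2]
t=25-26: P1@Q2 runs 1, rem=0, completes. Q0=[] Q1=[] Q2=[P2]
t=26-30: P2@Q2 runs 4, rem=0, completes. Q0=[] Q1=[] Q2=[]

Answer: 1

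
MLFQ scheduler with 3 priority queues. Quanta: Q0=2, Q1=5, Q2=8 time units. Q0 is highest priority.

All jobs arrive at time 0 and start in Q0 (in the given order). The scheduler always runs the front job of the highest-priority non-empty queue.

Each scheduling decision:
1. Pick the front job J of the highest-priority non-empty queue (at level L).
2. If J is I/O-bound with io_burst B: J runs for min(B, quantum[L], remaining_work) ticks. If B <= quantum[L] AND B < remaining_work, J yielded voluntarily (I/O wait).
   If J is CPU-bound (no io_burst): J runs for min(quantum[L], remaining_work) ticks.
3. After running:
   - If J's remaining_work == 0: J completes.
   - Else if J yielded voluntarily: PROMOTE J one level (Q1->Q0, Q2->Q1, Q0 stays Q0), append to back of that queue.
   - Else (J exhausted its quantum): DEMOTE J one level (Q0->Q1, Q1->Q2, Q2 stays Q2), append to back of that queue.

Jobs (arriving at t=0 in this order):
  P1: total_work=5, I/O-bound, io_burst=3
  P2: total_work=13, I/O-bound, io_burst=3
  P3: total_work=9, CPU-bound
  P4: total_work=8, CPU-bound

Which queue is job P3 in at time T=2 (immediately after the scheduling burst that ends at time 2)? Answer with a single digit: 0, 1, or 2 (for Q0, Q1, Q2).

Answer: 0

Derivation:
t=0-2: P1@Q0 runs 2, rem=3, quantum used, demote→Q1. Q0=[P2,P3,P4] Q1=[P1] Q2=[]
t=2-4: P2@Q0 runs 2, rem=11, quantum used, demote→Q1. Q0=[P3,P4] Q1=[P1,P2] Q2=[]
t=4-6: P3@Q0 runs 2, rem=7, quantum used, demote→Q1. Q0=[P4] Q1=[P1,P2,P3] Q2=[]
t=6-8: P4@Q0 runs 2, rem=6, quantum used, demote→Q1. Q0=[] Q1=[P1,P2,P3,P4] Q2=[]
t=8-11: P1@Q1 runs 3, rem=0, completes. Q0=[] Q1=[P2,P3,P4] Q2=[]
t=11-14: P2@Q1 runs 3, rem=8, I/O yield, promote→Q0. Q0=[P2] Q1=[P3,P4] Q2=[]
t=14-16: P2@Q0 runs 2, rem=6, quantum used, demote→Q1. Q0=[] Q1=[P3,P4,P2] Q2=[]
t=16-21: P3@Q1 runs 5, rem=2, quantum used, demote→Q2. Q0=[] Q1=[P4,P2] Q2=[P3]
t=21-26: P4@Q1 runs 5, rem=1, quantum used, demote→Q2. Q0=[] Q1=[P2] Q2=[P3,P4]
t=26-29: P2@Q1 runs 3, rem=3, I/O yield, promote→Q0. Q0=[P2] Q1=[] Q2=[P3,P4]
t=29-31: P2@Q0 runs 2, rem=1, quantum used, demote→Q1. Q0=[] Q1=[P2] Q2=[P3,P4]
t=31-32: P2@Q1 runs 1, rem=0, completes. Q0=[] Q1=[] Q2=[P3,P4]
t=32-34: P3@Q2 runs 2, rem=0, completes. Q0=[] Q1=[] Q2=[P4]
t=34-35: P4@Q2 runs 1, rem=0, completes. Q0=[] Q1=[] Q2=[]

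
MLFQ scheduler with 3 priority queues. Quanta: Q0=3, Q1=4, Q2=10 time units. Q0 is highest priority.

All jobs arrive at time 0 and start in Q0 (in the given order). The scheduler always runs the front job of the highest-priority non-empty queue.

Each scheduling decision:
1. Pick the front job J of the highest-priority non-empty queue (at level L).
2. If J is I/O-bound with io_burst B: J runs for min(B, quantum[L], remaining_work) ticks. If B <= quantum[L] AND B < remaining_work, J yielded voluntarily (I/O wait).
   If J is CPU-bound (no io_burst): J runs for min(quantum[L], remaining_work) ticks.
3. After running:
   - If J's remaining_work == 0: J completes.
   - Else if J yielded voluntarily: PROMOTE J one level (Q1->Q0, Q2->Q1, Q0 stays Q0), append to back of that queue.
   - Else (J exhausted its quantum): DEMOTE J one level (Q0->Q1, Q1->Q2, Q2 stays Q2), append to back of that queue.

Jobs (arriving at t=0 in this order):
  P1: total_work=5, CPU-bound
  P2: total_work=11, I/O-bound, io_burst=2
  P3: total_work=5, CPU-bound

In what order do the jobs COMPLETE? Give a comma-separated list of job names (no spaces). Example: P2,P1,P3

Answer: P2,P1,P3

Derivation:
t=0-3: P1@Q0 runs 3, rem=2, quantum used, demote→Q1. Q0=[P2,P3] Q1=[P1] Q2=[]
t=3-5: P2@Q0 runs 2, rem=9, I/O yield, promote→Q0. Q0=[P3,P2] Q1=[P1] Q2=[]
t=5-8: P3@Q0 runs 3, rem=2, quantum used, demote→Q1. Q0=[P2] Q1=[P1,P3] Q2=[]
t=8-10: P2@Q0 runs 2, rem=7, I/O yield, promote→Q0. Q0=[P2] Q1=[P1,P3] Q2=[]
t=10-12: P2@Q0 runs 2, rem=5, I/O yield, promote→Q0. Q0=[P2] Q1=[P1,P3] Q2=[]
t=12-14: P2@Q0 runs 2, rem=3, I/O yield, promote→Q0. Q0=[P2] Q1=[P1,P3] Q2=[]
t=14-16: P2@Q0 runs 2, rem=1, I/O yield, promote→Q0. Q0=[P2] Q1=[P1,P3] Q2=[]
t=16-17: P2@Q0 runs 1, rem=0, completes. Q0=[] Q1=[P1,P3] Q2=[]
t=17-19: P1@Q1 runs 2, rem=0, completes. Q0=[] Q1=[P3] Q2=[]
t=19-21: P3@Q1 runs 2, rem=0, completes. Q0=[] Q1=[] Q2=[]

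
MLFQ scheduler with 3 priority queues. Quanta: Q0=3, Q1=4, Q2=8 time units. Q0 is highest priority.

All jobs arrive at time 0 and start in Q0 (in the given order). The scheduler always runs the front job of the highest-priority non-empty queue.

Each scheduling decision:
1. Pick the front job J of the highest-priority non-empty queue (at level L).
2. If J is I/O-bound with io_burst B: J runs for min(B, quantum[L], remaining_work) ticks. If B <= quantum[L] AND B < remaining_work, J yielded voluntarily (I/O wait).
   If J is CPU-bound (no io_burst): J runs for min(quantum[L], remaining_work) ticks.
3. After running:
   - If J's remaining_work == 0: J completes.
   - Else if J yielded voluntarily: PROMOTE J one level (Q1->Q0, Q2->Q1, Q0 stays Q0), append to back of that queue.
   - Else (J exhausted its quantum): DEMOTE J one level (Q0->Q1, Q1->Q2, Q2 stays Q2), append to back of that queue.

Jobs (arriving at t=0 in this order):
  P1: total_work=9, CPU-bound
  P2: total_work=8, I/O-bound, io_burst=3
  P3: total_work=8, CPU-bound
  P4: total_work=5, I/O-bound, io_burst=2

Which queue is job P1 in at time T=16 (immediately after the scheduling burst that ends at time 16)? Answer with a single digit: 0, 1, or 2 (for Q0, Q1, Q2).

Answer: 1

Derivation:
t=0-3: P1@Q0 runs 3, rem=6, quantum used, demote→Q1. Q0=[P2,P3,P4] Q1=[P1] Q2=[]
t=3-6: P2@Q0 runs 3, rem=5, I/O yield, promote→Q0. Q0=[P3,P4,P2] Q1=[P1] Q2=[]
t=6-9: P3@Q0 runs 3, rem=5, quantum used, demote→Q1. Q0=[P4,P2] Q1=[P1,P3] Q2=[]
t=9-11: P4@Q0 runs 2, rem=3, I/O yield, promote→Q0. Q0=[P2,P4] Q1=[P1,P3] Q2=[]
t=11-14: P2@Q0 runs 3, rem=2, I/O yield, promote→Q0. Q0=[P4,P2] Q1=[P1,P3] Q2=[]
t=14-16: P4@Q0 runs 2, rem=1, I/O yield, promote→Q0. Q0=[P2,P4] Q1=[P1,P3] Q2=[]
t=16-18: P2@Q0 runs 2, rem=0, completes. Q0=[P4] Q1=[P1,P3] Q2=[]
t=18-19: P4@Q0 runs 1, rem=0, completes. Q0=[] Q1=[P1,P3] Q2=[]
t=19-23: P1@Q1 runs 4, rem=2, quantum used, demote→Q2. Q0=[] Q1=[P3] Q2=[P1]
t=23-27: P3@Q1 runs 4, rem=1, quantum used, demote→Q2. Q0=[] Q1=[] Q2=[P1,P3]
t=27-29: P1@Q2 runs 2, rem=0, completes. Q0=[] Q1=[] Q2=[P3]
t=29-30: P3@Q2 runs 1, rem=0, completes. Q0=[] Q1=[] Q2=[]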